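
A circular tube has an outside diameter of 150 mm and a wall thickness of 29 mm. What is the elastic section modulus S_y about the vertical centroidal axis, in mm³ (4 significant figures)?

Treat the section as a set of non-overlapping primitives; coordinates are from the bounding-box lower-left.
Outer circle: ⌀150, A = 17671.5 mm², x = 75 mm, Ī = 24 850 489 mm⁴.
Bore (subtracted): ⌀92, A = 6647.61 mm², x = 75 mm, Ī = 3 516 586 mm⁴.
By symmetry the centroid is at mid-width, x̄ = 75 mm.
All pieces are centred on the vertical centroidal axis, so I = ΣĪ (holes subtracted) = 21 333 903 mm⁴.
Extreme fibre distance c = 75 mm; S = I/c = 284 452 mm³.

S_y ≈ 2.845 × 10⁵ mm³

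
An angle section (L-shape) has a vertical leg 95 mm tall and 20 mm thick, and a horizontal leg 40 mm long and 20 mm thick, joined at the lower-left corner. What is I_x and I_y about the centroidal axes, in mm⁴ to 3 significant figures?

Decompose the section into non-overlapping parts with the origin at the bottom-left of its bounding rectangle.
Vertical leg: 20 × 95, A = 1 900 mm², y = 47.5 mm, Ī = 1 428 958 mm⁴.
Horizontal leg (remainder): 20 × 20, A = 400 mm², y = 10 mm, Ī = 13 333 mm⁴.
Centroid: ȳ = ΣA·y / ΣA = 40.978 mm.
Transfer each piece to the centroidal x-axis using Ī + A·d² with d = y − 40.978:
  vertical leg: d = 6.5217 mm → contributes +1 509 771 mm⁴
  horizontal leg (remainder): d = -30.978 mm → contributes +397 194 mm⁴
Total I = 1 906 966 mm⁴.
For the y-axis: x̄ = 13.478 mm.
Repeating about the centroidal y-axis gives I_y = 208 841 mm⁴.

I_x ≈ 1.91 × 10⁶ mm⁴, I_y ≈ 2.09 × 10⁵ mm⁴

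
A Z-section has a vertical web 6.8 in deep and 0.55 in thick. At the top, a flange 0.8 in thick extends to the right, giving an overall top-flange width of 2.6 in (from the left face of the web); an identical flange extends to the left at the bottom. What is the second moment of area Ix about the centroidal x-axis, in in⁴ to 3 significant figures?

Split into non-overlapping primitives; take the origin at the lower-left of the bounding box.
Web: 0.55 × 6.8, A = 3.74 in², y = 3.4 in, Ī = 14.411 in⁴.
Top flange (beyond web): 2.05 × 0.8, A = 1.64 in², y = 6.4 in, Ī = 0.087467 in⁴.
Bottom flange (beyond web): 2.05 × 0.8, A = 1.64 in², y = 0.4 in, Ī = 0.087467 in⁴.
Centroid: ȳ = ΣA·y / ΣA = 3.4 in.
Transfer each piece to the centroidal x-axis using Ī + A·d² with d = y − 3.4:
  web: d = 0 in → contributes +14.411 in⁴
  top flange (beyond web): d = 3 in → contributes +14.847 in⁴
  bottom flange (beyond web): d = -3 in → contributes +14.847 in⁴
Total I = 44.106 in⁴.

Ix ≈ 44.1 in⁴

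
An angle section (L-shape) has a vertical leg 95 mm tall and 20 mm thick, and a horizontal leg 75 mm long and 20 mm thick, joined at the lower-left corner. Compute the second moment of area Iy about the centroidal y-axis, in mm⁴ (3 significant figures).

Iy ≈ 1.32 × 10⁶ mm⁴

Break the section into simple shapes (no overlaps), measuring from the bottom-left corner of the bounding box.
Vertical leg: 20 × 95, A = 1 900 mm², x = 10 mm, Ī = 63 333 mm⁴.
Horizontal leg (remainder): 55 × 20, A = 1 100 mm², x = 47.5 mm, Ī = 277 292 mm⁴.
Centroid: x̄ = ΣA·x / ΣA = 23.75 mm.
Transfer each piece to the centroidal y-axis using Ī + A·d² with d = x − 23.75:
  vertical leg: d = -13.75 mm → contributes +422 552 mm⁴
  horizontal leg (remainder): d = 23.75 mm → contributes +897 760 mm⁴
Total I = 1 320 313 mm⁴.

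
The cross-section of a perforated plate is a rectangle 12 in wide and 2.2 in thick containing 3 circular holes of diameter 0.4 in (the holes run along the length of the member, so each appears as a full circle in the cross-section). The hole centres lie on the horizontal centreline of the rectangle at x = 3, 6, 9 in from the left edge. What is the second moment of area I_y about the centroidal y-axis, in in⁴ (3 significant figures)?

I_y ≈ 315 in⁴

Split into non-overlapping primitives; take the origin at the lower-left of the bounding box.
Plate: 12 × 2.2, A = 26.4 in², x = 6 in, Ī = 316.8 in⁴.
Hole 1 (subtracted): ⌀0.4, A = 0.12566 in², x = 3 in, Ī = 0.0012566 in⁴.
Hole 2 (subtracted): ⌀0.4, A = 0.12566 in², x = 6 in, Ī = 0.0012566 in⁴.
Hole 3 (subtracted): ⌀0.4, A = 0.12566 in², x = 9 in, Ī = 0.0012566 in⁴.
By symmetry the centroid is at mid-width, x̄ = 6 in.
Transfer each piece to the centroidal y-axis using Ī + A·d² with d = x − 6:
  plate: d = 0 in → contributes +316.8 in⁴
  hole 1: d = -3 in → contributes −1.1322 in⁴
  hole 2: d = 0 in → contributes −0.0012566 in⁴
  hole 3: d = 3 in → contributes −1.1322 in⁴
Total I = 314.53 in⁴.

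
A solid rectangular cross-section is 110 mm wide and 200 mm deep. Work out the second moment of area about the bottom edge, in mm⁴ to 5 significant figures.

The section: 110 × 200, A = 22 000 mm², y = 100 mm, Ī = 73 333 333 mm⁴.
Transfer it to the bottom edge using Ī + A·d² with d = y − 0:
  the section: d = 100 mm → contributes +293 333 333 mm⁴
Total I = 293 333 333 mm⁴.

I_base ≈ 2.9333 × 10⁸ mm⁴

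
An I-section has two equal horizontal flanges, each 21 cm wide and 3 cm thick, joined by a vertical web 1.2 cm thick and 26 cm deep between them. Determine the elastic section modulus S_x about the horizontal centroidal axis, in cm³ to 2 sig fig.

Decompose the section into non-overlapping parts with the origin at the bottom-left of its bounding rectangle.
Bottom flange: 21 × 3, A = 63 cm², y = 1.5 cm, Ī = 47.25 cm⁴.
Web: 1.2 × 26, A = 31.2 cm², y = 16 cm, Ī = 1 758 cm⁴.
Top flange: 21 × 3, A = 63 cm², y = 30.5 cm, Ī = 47.25 cm⁴.
By symmetry the centroid is at mid-height, ȳ = 16 cm.
Transfer each piece to the horizontal centroidal axis using Ī + A·d² with d = y − 16:
  bottom flange: d = -14.5 cm → contributes +13 293 cm⁴
  web: d = 0 cm → contributes +1 758 cm⁴
  top flange: d = 14.5 cm → contributes +13 293 cm⁴
Total I = 28 344 cm⁴.
Extreme fibre distance c = 16 cm; S = I/c = 1 771 cm³.

S_x ≈ 1800 cm³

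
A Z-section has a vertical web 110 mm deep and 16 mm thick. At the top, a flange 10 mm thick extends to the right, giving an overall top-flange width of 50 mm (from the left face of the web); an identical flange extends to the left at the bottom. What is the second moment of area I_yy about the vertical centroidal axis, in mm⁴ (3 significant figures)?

Decompose the section into non-overlapping parts with the origin at the bottom-left of its bounding rectangle.
Web: 16 × 110, A = 1 760 mm², x = 42 mm, Ī = 37 547 mm⁴.
Top flange (beyond web): 34 × 10, A = 340 mm², x = 67 mm, Ī = 32 753 mm⁴.
Bottom flange (beyond web): 34 × 10, A = 340 mm², x = 17 mm, Ī = 32 753 mm⁴.
Centroid: x̄ = ΣA·x / ΣA = 42 mm.
Transfer each piece to the vertical centroidal axis using Ī + A·d² with d = x − 42:
  web: d = 0 mm → contributes +37 547 mm⁴
  top flange (beyond web): d = 25 mm → contributes +245 253 mm⁴
  bottom flange (beyond web): d = -25 mm → contributes +245 253 mm⁴
Total I = 528 053 mm⁴.

I_yy ≈ 5.28 × 10⁵ mm⁴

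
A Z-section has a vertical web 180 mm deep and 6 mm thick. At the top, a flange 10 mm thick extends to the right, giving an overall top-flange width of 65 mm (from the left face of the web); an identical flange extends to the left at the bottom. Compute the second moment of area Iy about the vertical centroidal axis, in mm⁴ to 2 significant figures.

Split into non-overlapping primitives; take the origin at the lower-left of the bounding box.
Web: 6 × 180, A = 1 080 mm², x = 62 mm, Ī = 3 240 mm⁴.
Top flange (beyond web): 59 × 10, A = 590 mm², x = 94.5 mm, Ī = 171 149 mm⁴.
Bottom flange (beyond web): 59 × 10, A = 590 mm², x = 29.5 mm, Ī = 171 149 mm⁴.
Centroid: x̄ = ΣA·x / ΣA = 62 mm.
Transfer each piece to the vertical centroidal axis using Ī + A·d² with d = x − 62:
  web: d = 0 mm → contributes +3 240 mm⁴
  top flange (beyond web): d = 32.5 mm → contributes +794 337 mm⁴
  bottom flange (beyond web): d = -32.5 mm → contributes +794 337 mm⁴
Total I = 1 591 913 mm⁴.

Iy ≈ 1.6 × 10⁶ mm⁴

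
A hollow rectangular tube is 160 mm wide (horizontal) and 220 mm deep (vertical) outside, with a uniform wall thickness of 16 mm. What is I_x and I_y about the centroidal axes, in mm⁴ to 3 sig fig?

Break the section into simple shapes (no overlaps), measuring from the bottom-left corner of the bounding box.
Outer rectangle: 160 × 220, A = 35 200 mm², y = 110 mm, Ī = 141 973 333 mm⁴.
Inner void (subtracted): 128 × 188, A = 24 064 mm², y = 110 mm, Ī = 70 876 501 mm⁴.
By symmetry the centroid is at mid-height, ȳ = 110 mm.
All pieces are centred on the centroidal x-axis, so I = ΣĪ (holes subtracted) = 71 096 832 mm⁴.
Repeating about the centroidal y-axis gives I_y = 42 237 952 mm⁴.

I_x ≈ 7.11 × 10⁷ mm⁴, I_y ≈ 4.22 × 10⁷ mm⁴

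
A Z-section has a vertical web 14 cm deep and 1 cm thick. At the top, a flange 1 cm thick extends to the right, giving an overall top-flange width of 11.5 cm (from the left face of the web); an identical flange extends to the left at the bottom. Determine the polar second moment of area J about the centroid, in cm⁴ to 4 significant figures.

J ≈ 2006 cm⁴

Treat the section as a set of non-overlapping primitives; coordinates are from the bounding-box lower-left.
Web: 1 × 14, A = 14 cm², y = 7 cm, Ī = 228.667 cm⁴.
Top flange (beyond web): 10.5 × 1, A = 10.5 cm², y = 13.5 cm, Ī = 0.875 cm⁴.
Bottom flange (beyond web): 10.5 × 1, A = 10.5 cm², y = 0.5 cm, Ī = 0.875 cm⁴.
Centroid: ȳ = ΣA·y / ΣA = 7 cm.
Transfer each piece to the centroidal x-axis using Ī + A·d² with d = y − 7:
  web: d = 0 cm → contributes +228.667 cm⁴
  top flange (beyond web): d = 6.5 cm → contributes +444.5 cm⁴
  bottom flange (beyond web): d = -6.5 cm → contributes +444.5 cm⁴
Total I = 1117.67 cm⁴.
For the y-axis: x̄ = 11 cm.
Repeating about the centroidal y-axis gives I_y = 888.417 cm⁴.
Polar second moment: J = I_x + I_y = 2006.08 cm⁴.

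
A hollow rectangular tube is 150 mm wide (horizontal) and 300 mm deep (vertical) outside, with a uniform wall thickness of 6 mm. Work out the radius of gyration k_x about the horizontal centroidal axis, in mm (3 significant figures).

k_x ≈ 109 mm

Decompose the section into non-overlapping parts with the origin at the bottom-left of its bounding rectangle.
Outer rectangle: 150 × 300, A = 45 000 mm², y = 150 mm, Ī = 337 500 000 mm⁴.
Inner void (subtracted): 138 × 288, A = 39 744 mm², y = 150 mm, Ī = 274 710 528 mm⁴.
By symmetry the centroid is at mid-height, ȳ = 150 mm.
All pieces are centred on the horizontal centroidal axis, so I = ΣĪ (holes subtracted) = 62 789 472 mm⁴.
Radius of gyration: k = √(I/A) = √(62 789 472 / 5 256) = 109.3 mm.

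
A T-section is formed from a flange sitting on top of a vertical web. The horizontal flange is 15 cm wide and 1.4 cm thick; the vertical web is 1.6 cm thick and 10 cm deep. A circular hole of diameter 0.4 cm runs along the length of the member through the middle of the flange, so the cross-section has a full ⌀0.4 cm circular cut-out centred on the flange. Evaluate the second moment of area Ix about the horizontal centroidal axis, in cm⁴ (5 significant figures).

Split into non-overlapping primitives; take the origin at the lower-left of the bounding box.
Flange: 15 × 1.4, A = 21 cm², y = 10.7 cm, Ī = 3.43 cm⁴.
Web: 1.6 × 10, A = 16 cm², y = 5 cm, Ī = 133.3333 cm⁴.
Hole (subtracted): ⌀0.4, A = 0.1256637 cm², y = 10.7 cm, Ī = 0.001256637 cm⁴.
Centroid: ȳ = ΣA·y / ΣA = 8.226735 cm.
Transfer each piece to the horizontal centroidal axis using Ī + A·d² with d = y − 8.226735:
  flange: d = 2.473265 cm → contributes +131.8878 cm⁴
  web: d = -3.226735 cm → contributes +299.9224 cm⁴
  hole: d = 2.473265 cm → contributes −0.7699464 cm⁴
Total I = 431.0403 cm⁴.

Ix ≈ 431.04 cm⁴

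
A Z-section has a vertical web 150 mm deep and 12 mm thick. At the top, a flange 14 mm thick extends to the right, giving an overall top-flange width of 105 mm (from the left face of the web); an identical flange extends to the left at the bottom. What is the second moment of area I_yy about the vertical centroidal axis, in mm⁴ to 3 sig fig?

I_yy ≈ 9.08 × 10⁶ mm⁴

Break the section into simple shapes (no overlaps), measuring from the bottom-left corner of the bounding box.
Web: 12 × 150, A = 1 800 mm², x = 99 mm, Ī = 21 600 mm⁴.
Top flange (beyond web): 93 × 14, A = 1 302 mm², x = 151.5 mm, Ī = 938 417 mm⁴.
Bottom flange (beyond web): 93 × 14, A = 1 302 mm², x = 46.5 mm, Ī = 938 417 mm⁴.
Centroid: x̄ = ΣA·x / ΣA = 99 mm.
Transfer each piece to the vertical centroidal axis using Ī + A·d² with d = x − 99:
  web: d = 0 mm → contributes +21 600 mm⁴
  top flange (beyond web): d = 52.5 mm → contributes +4 527 054 mm⁴
  bottom flange (beyond web): d = -52.5 mm → contributes +4 527 054 mm⁴
Total I = 9 075 708 mm⁴.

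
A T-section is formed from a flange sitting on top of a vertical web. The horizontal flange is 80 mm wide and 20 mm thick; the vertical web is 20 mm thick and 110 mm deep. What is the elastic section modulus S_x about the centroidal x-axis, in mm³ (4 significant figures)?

Decompose the section into non-overlapping parts with the origin at the bottom-left of its bounding rectangle.
Flange: 80 × 20, A = 1 600 mm², y = 120 mm, Ī = 53333.3 mm⁴.
Web: 20 × 110, A = 2 200 mm², y = 55 mm, Ī = 2 218 333 mm⁴.
Centroid: ȳ = ΣA·y / ΣA = 82.3684 mm.
Transfer each piece to the centroidal x-axis using Ī + A·d² with d = y − 82.3684:
  flange: d = 37.6316 mm → contributes +2 319 151 mm⁴
  web: d = -27.3684 mm → contributes +3 866 200 mm⁴
Total I = 6 185 351 mm⁴.
Extreme fibre distance c = 82.3684 mm; S = I/c = 75093.7 mm³.

S_x ≈ 7.509 × 10⁴ mm³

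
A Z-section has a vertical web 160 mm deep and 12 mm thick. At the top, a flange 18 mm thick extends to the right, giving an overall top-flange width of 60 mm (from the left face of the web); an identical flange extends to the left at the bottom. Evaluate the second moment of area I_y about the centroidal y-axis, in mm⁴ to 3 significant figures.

Break the section into simple shapes (no overlaps), measuring from the bottom-left corner of the bounding box.
Web: 12 × 160, A = 1 920 mm², x = 54 mm, Ī = 23 040 mm⁴.
Top flange (beyond web): 48 × 18, A = 864 mm², x = 84 mm, Ī = 165 888 mm⁴.
Bottom flange (beyond web): 48 × 18, A = 864 mm², x = 24 mm, Ī = 165 888 mm⁴.
Centroid: x̄ = ΣA·x / ΣA = 54 mm.
Transfer each piece to the centroidal y-axis using Ī + A·d² with d = x − 54:
  web: d = 0 mm → contributes +23 040 mm⁴
  top flange (beyond web): d = 30 mm → contributes +943 488 mm⁴
  bottom flange (beyond web): d = -30 mm → contributes +943 488 mm⁴
Total I = 1 910 016 mm⁴.

I_y ≈ 1.91 × 10⁶ mm⁴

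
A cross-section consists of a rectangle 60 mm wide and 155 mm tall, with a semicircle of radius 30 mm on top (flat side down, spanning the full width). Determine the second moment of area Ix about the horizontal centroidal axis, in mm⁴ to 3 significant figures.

Treat the section as a set of non-overlapping primitives; coordinates are from the bounding-box lower-left.
Rectangular body: 60 × 155, A = 9 300 mm², y = 77.5 mm, Ī = 18 619 375 mm⁴.
Semicircular cap: semicircle r = 30, A = 1413.7 mm², y = 167.73 mm, Ī = 88 903 mm⁴.
Centroid: ȳ = ΣA·y / ΣA = 89.407 mm.
Transfer each piece to the horizontal centroidal axis using Ī + A·d² with d = y − 89.407:
  rectangular body: d = -11.907 mm → contributes +19 937 791 mm⁴
  semicircular cap: d = 78.326 mm → contributes +8 761 975 mm⁴
Total I = 28 699 766 mm⁴.

Ix ≈ 2.87 × 10⁷ mm⁴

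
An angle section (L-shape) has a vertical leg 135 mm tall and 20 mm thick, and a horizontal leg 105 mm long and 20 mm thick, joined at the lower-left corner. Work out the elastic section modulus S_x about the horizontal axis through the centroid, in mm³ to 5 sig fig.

Decompose the section into non-overlapping parts with the origin at the bottom-left of its bounding rectangle.
Vertical leg: 20 × 135, A = 2 700 mm², y = 67.5 mm, Ī = 4 100 625 mm⁴.
Horizontal leg (remainder): 85 × 20, A = 1 700 mm², y = 10 mm, Ī = 56666.67 mm⁴.
Centroid: ȳ = ΣA·y / ΣA = 45.28409 mm.
Transfer each piece to the horizontal axis through the centroid using Ī + A·d² with d = y − 45.28409:
  vertical leg: d = 22.21591 mm → contributes +5 433 201 mm⁴
  horizontal leg (remainder): d = -35.28409 mm → contributes +2 173 111 mm⁴
Total I = 7 606 312 mm⁴.
Extreme fibre distance c = 89.71591 mm; S = I/c = 84782.19 mm³.

S_x ≈ 8.4782 × 10⁴ mm³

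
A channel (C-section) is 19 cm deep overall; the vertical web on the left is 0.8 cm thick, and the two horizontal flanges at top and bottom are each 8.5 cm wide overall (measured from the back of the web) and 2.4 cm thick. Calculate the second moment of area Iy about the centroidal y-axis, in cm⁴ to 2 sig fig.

Iy ≈ 380 cm⁴

Treat the section as a set of non-overlapping primitives; coordinates are from the bounding-box lower-left.
Web: 0.8 × 19, A = 15.2 cm², x = 0.4 cm, Ī = 0.8107 cm⁴.
Top flange (beyond web): 7.7 × 2.4, A = 18.48 cm², x = 4.65 cm, Ī = 91.31 cm⁴.
Bottom flange (beyond web): 7.7 × 2.4, A = 18.48 cm², x = 4.65 cm, Ī = 91.31 cm⁴.
Centroid: x̄ = ΣA·x / ΣA = 3.412 cm.
Transfer each piece to the centroidal y-axis using Ī + A·d² with d = x − 3.412:
  web: d = -3.012 cm → contributes +138.7 cm⁴
  top flange (beyond web): d = 1.238 cm → contributes +119.7 cm⁴
  bottom flange (beyond web): d = 1.238 cm → contributes +119.7 cm⁴
Total I = 378 cm⁴.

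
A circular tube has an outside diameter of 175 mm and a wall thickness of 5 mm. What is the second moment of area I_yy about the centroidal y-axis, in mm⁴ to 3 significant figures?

Decompose the section into non-overlapping parts with the origin at the bottom-left of its bounding rectangle.
Outer circle: ⌀175, A = 24 053 mm², x = 87.5 mm, Ī = 46 038 598 mm⁴.
Bore (subtracted): ⌀165, A = 21 382 mm², x = 87.5 mm, Ī = 36 383 601 mm⁴.
By symmetry the centroid is at mid-width, x̄ = 87.5 mm.
All pieces are centred on the centroidal y-axis, so I = ΣĪ (holes subtracted) = 9 654 998 mm⁴.

I_yy ≈ 9.65 × 10⁶ mm⁴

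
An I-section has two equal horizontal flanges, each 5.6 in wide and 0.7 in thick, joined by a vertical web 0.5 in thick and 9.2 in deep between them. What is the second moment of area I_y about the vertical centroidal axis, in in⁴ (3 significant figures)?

Decompose the section into non-overlapping parts with the origin at the bottom-left of its bounding rectangle.
Bottom flange: 5.6 × 0.7, A = 3.92 in², x = 2.8 in, Ī = 10.244 in⁴.
Web: 0.5 × 9.2, A = 4.6 in², x = 2.8 in, Ī = 0.095833 in⁴.
Top flange: 5.6 × 0.7, A = 3.92 in², x = 2.8 in, Ī = 10.244 in⁴.
By symmetry the centroid is at mid-width, x̄ = 2.8 in.
All pieces are centred on the vertical centroidal axis, so I = ΣĪ = 20.584 in⁴.

I_y ≈ 20.6 in⁴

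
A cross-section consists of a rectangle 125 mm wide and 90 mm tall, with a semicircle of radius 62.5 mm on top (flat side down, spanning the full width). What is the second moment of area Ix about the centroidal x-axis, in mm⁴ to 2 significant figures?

Treat the section as a set of non-overlapping primitives; coordinates are from the bounding-box lower-left.
Rectangular body: 125 × 90, A = 11 250 mm², y = 45 mm, Ī = 7 593 750 mm⁴.
Semicircular cap: semicircle r = 62.5, A = 6 136 mm², y = 116.5 mm, Ī = 1 674 758 mm⁴.
Centroid: ȳ = ΣA·y / ΣA = 70.24 mm.
Transfer each piece to the centroidal x-axis using Ī + A·d² with d = y − 70.24:
  rectangular body: d = -25.24 mm → contributes +14 762 486 mm⁴
  semicircular cap: d = 46.28 mm → contributes +14 818 384 mm⁴
Total I = 29 580 870 mm⁴.

Ix ≈ 3.0 × 10⁷ mm⁴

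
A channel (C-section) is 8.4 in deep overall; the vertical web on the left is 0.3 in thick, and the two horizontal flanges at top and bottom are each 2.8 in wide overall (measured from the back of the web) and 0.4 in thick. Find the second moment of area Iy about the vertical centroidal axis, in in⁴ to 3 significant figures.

Decompose the section into non-overlapping parts with the origin at the bottom-left of its bounding rectangle.
Web: 0.3 × 8.4, A = 2.52 in², x = 0.15 in, Ī = 0.0189 in⁴.
Top flange (beyond web): 2.5 × 0.4, A = 1 in², x = 1.55 in, Ī = 0.52083 in⁴.
Bottom flange (beyond web): 2.5 × 0.4, A = 1 in², x = 1.55 in, Ī = 0.52083 in⁴.
Centroid: x̄ = ΣA·x / ΣA = 0.76947 in.
Transfer each piece to the vertical centroidal axis using Ī + A·d² with d = x − 0.76947:
  web: d = -0.61947 in → contributes +0.98593 in⁴
  top flange (beyond web): d = 0.78053 in → contributes +1.1301 in⁴
  bottom flange (beyond web): d = 0.78053 in → contributes +1.1301 in⁴
Total I = 3.2461 in⁴.

Iy ≈ 3.25 in⁴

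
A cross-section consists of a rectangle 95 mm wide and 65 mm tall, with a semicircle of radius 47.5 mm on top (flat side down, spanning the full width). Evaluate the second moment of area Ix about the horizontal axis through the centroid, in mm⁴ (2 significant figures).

Decompose the section into non-overlapping parts with the origin at the bottom-left of its bounding rectangle.
Rectangular body: 95 × 65, A = 6 175 mm², y = 32.5 mm, Ī = 2 174 115 mm⁴.
Semicircular cap: semicircle r = 47.5, A = 3 544 mm², y = 85.16 mm, Ī = 558 736 mm⁴.
Centroid: ȳ = ΣA·y / ΣA = 51.7 mm.
Transfer each piece to the horizontal axis through the centroid using Ī + A·d² with d = y − 51.7:
  rectangular body: d = -19.2 mm → contributes +4 451 066 mm⁴
  semicircular cap: d = 33.46 mm → contributes +4 525 932 mm⁴
Total I = 8 976 998 mm⁴.

Ix ≈ 9.0 × 10⁶ mm⁴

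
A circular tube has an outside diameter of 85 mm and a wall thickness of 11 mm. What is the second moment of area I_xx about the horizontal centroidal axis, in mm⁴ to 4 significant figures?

Treat the section as a set of non-overlapping primitives; coordinates are from the bounding-box lower-left.
Outer circle: ⌀85, A = 5674.5 mm², y = 42.5 mm, Ī = 2 562 392 mm⁴.
Bore (subtracted): ⌀63, A = 3117.25 mm², y = 42.5 mm, Ī = 773 272 mm⁴.
By symmetry the centroid is at mid-height, ȳ = 42.5 mm.
All pieces are centred on the horizontal centroidal axis, so I = ΣĪ (holes subtracted) = 1 789 121 mm⁴.

I_xx ≈ 1.789 × 10⁶ mm⁴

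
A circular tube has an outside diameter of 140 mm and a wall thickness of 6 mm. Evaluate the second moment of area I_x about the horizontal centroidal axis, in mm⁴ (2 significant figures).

I_x ≈ 5.7 × 10⁶ mm⁴

Break the section into simple shapes (no overlaps), measuring from the bottom-left corner of the bounding box.
Outer circle: ⌀140, A = 15 394 mm², y = 70 mm, Ī = 18 857 410 mm⁴.
Bore (subtracted): ⌀128, A = 12 868 mm², y = 70 mm, Ī = 13 176 795 mm⁴.
By symmetry the centroid is at mid-height, ȳ = 70 mm.
All pieces are centred on the horizontal centroidal axis, so I = ΣĪ (holes subtracted) = 5 680 615 mm⁴.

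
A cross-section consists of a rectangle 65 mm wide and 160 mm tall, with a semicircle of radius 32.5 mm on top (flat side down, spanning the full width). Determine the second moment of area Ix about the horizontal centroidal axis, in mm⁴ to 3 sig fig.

Ix ≈ 3.49 × 10⁷ mm⁴

Break the section into simple shapes (no overlaps), measuring from the bottom-left corner of the bounding box.
Rectangular body: 65 × 160, A = 10 400 mm², y = 80 mm, Ī = 22 186 667 mm⁴.
Semicircular cap: semicircle r = 32.5, A = 1659.2 mm², y = 173.79 mm, Ī = 122 452 mm⁴.
Centroid: ȳ = ΣA·y / ΣA = 92.905 mm.
Transfer each piece to the horizontal centroidal axis using Ī + A·d² with d = y − 92.905:
  rectangular body: d = -12.905 mm → contributes +23 918 546 mm⁴
  semicircular cap: d = 80.889 mm → contributes +10 978 317 mm⁴
Total I = 34 896 863 mm⁴.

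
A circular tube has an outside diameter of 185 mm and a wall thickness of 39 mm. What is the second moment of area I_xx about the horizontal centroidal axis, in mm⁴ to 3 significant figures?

Treat the section as a set of non-overlapping primitives; coordinates are from the bounding-box lower-left.
Outer circle: ⌀185, A = 26 880 mm², y = 92.5 mm, Ī = 57 498 539 mm⁴.
Bore (subtracted): ⌀107, A = 8 992 mm², y = 92.5 mm, Ī = 6 434 355 mm⁴.
By symmetry the centroid is at mid-height, ȳ = 92.5 mm.
All pieces are centred on the horizontal centroidal axis, so I = ΣĪ (holes subtracted) = 51 064 184 mm⁴.

I_xx ≈ 5.11 × 10⁷ mm⁴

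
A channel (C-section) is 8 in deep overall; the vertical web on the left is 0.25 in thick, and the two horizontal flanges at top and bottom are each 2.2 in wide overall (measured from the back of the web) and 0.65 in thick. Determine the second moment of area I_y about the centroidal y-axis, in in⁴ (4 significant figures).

I_y ≈ 2.166 in⁴

Decompose the section into non-overlapping parts with the origin at the bottom-left of its bounding rectangle.
Web: 0.25 × 8, A = 2 in², x = 0.125 in, Ī = 0.0104167 in⁴.
Top flange (beyond web): 1.95 × 0.65, A = 1.2675 in², x = 1.225 in, Ī = 0.401639 in⁴.
Bottom flange (beyond web): 1.95 × 0.65, A = 1.2675 in², x = 1.225 in, Ī = 0.401639 in⁴.
Centroid: x̄ = ΣA·x / ΣA = 0.739884 in.
Transfer each piece to the centroidal y-axis using Ī + A·d² with d = x − 0.739884:
  web: d = -0.614884 in → contributes +0.766582 in⁴
  top flange (beyond web): d = 0.485116 in → contributes +0.699929 in⁴
  bottom flange (beyond web): d = 0.485116 in → contributes +0.699929 in⁴
Total I = 2.16644 in⁴.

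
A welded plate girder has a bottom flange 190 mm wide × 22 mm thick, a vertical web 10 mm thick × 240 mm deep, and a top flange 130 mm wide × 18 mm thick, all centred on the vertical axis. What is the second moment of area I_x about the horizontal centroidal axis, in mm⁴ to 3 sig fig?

I_x ≈ 1.16 × 10⁸ mm⁴

Decompose the section into non-overlapping parts with the origin at the bottom-left of its bounding rectangle.
Bottom plate: 190 × 22, A = 4 180 mm², y = 11 mm, Ī = 168 593 mm⁴.
Web plate: 10 × 240, A = 2 400 mm², y = 142 mm, Ī = 11 520 000 mm⁴.
Top plate: 130 × 18, A = 2 340 mm², y = 271 mm, Ī = 63 180 mm⁴.
Centroid: ȳ = ΣA·y / ΣA = 114.45 mm.
Transfer each piece to the horizontal centroidal axis using Ī + A·d² with d = y − 114.45:
  bottom plate: d = -103.45 mm → contributes +44 905 067 mm⁴
  web plate: d = 27.547 mm → contributes +13 341 221 mm⁴
  top plate: d = 156.55 mm → contributes +57 409 536 mm⁴
Total I = 115 655 824 mm⁴.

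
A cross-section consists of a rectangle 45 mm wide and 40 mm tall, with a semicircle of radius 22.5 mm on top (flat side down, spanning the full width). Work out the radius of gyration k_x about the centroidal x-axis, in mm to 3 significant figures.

Split into non-overlapping primitives; take the origin at the lower-left of the bounding box.
Rectangular body: 45 × 40, A = 1 800 mm², y = 20 mm, Ī = 240 000 mm⁴.
Semicircular cap: semicircle r = 22.5, A = 795.22 mm², y = 49.549 mm, Ī = 28 130 mm⁴.
Centroid: ȳ = ΣA·y / ΣA = 29.054 mm.
Transfer each piece to the centroidal x-axis using Ī + A·d² with d = y − 29.054:
  rectangular body: d = -9.0544 mm → contributes +387 567 mm⁴
  semicircular cap: d = 20.495 mm → contributes +362 153 mm⁴
Total I = 749 720 mm⁴.
Radius of gyration: k = √(I/A) = √(749 720 / 2595.2) = 16.997 mm.

k_x ≈ 17.0 mm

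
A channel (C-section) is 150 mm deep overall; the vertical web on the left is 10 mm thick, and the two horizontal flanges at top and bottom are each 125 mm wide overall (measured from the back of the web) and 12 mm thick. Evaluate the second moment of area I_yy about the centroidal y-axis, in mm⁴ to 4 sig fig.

I_yy ≈ 6.850 × 10⁶ mm⁴

Split into non-overlapping primitives; take the origin at the lower-left of the bounding box.
Web: 10 × 150, A = 1 500 mm², x = 5 mm, Ī = 12 500 mm⁴.
Top flange (beyond web): 115 × 12, A = 1 380 mm², x = 67.5 mm, Ī = 1 520 875 mm⁴.
Bottom flange (beyond web): 115 × 12, A = 1 380 mm², x = 67.5 mm, Ī = 1 520 875 mm⁴.
Centroid: x̄ = ΣA·x / ΣA = 45.493 mm.
Transfer each piece to the centroidal y-axis using Ī + A·d² with d = x − 45.493:
  web: d = -40.493 mm → contributes +2 472 019 mm⁴
  top flange (beyond web): d = 22.007 mm → contributes +2 189 223 mm⁴
  bottom flange (beyond web): d = 22.007 mm → contributes +2 189 223 mm⁴
Total I = 6 850 465 mm⁴.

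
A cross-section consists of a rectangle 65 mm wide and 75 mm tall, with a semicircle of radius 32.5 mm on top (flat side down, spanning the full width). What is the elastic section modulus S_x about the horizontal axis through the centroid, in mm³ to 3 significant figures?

Break the section into simple shapes (no overlaps), measuring from the bottom-left corner of the bounding box.
Rectangular body: 65 × 75, A = 4 875 mm², y = 37.5 mm, Ī = 2 285 156 mm⁴.
Semicircular cap: semicircle r = 32.5, A = 1659.2 mm², y = 88.793 mm, Ī = 122 452 mm⁴.
Centroid: ȳ = ΣA·y / ΣA = 50.524 mm.
Transfer each piece to the horizontal axis through the centroid using Ī + A·d² with d = y − 50.524:
  rectangular body: d = -13.024 mm → contributes +3 112 132 mm⁴
  semicircular cap: d = 38.269 mm → contributes +2 552 308 mm⁴
Total I = 5 664 440 mm⁴.
Extreme fibre distance c = 56.976 mm; S = I/c = 99 419 mm³.

S_x ≈ 9.94 × 10⁴ mm³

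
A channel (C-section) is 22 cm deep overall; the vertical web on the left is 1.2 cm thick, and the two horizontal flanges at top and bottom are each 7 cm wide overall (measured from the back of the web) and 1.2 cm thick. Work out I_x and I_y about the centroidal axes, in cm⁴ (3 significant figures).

Split into non-overlapping primitives; take the origin at the lower-left of the bounding box.
Web: 1.2 × 22, A = 26.4 cm², y = 11 cm, Ī = 1064.8 cm⁴.
Top flange (beyond web): 5.8 × 1.2, A = 6.96 cm², y = 21.4 cm, Ī = 0.8352 cm⁴.
Bottom flange (beyond web): 5.8 × 1.2, A = 6.96 cm², y = 0.6 cm, Ī = 0.8352 cm⁴.
By symmetry the centroid is at mid-height, ȳ = 11 cm.
Transfer each piece to the centroidal x-axis using Ī + A·d² with d = y − 11:
  web: d = 0 cm → contributes +1064.8 cm⁴
  top flange (beyond web): d = 10.4 cm → contributes +753.63 cm⁴
  bottom flange (beyond web): d = -10.4 cm → contributes +753.63 cm⁴
Total I = 2572.1 cm⁴.
For the y-axis: x̄ = 1.8083 cm.
Repeating about the centroidal y-axis gives I_y = 153.84 cm⁴.

I_x ≈ 2570 cm⁴, I_y ≈ 154 cm⁴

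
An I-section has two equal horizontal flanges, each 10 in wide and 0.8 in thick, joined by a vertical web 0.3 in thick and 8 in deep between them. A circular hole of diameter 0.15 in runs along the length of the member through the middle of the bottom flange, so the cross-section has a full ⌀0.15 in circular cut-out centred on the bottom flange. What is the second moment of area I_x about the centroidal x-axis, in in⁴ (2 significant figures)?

Decompose the section into non-overlapping parts with the origin at the bottom-left of its bounding rectangle.
Bottom flange: 10 × 0.8, A = 8 in², y = 0.4 in, Ī = 0.4267 in⁴.
Web: 0.3 × 8, A = 2.4 in², y = 4.8 in, Ī = 12.8 in⁴.
Top flange: 10 × 0.8, A = 8 in², y = 9.2 in, Ī = 0.4267 in⁴.
Hole (subtracted): ⌀0.15, A = 0.01767 in², y = 0.4 in, Ī = 0.00002485 in⁴.
Centroid: ȳ = ΣA·y / ΣA = 4.804 in.
Transfer each piece to the centroidal x-axis using Ī + A·d² with d = y − 4.804:
  bottom flange: d = -4.404 in → contributes +155.6 in⁴
  web: d = -0.00423 in → contributes +12.8 in⁴
  top flange: d = 4.396 in → contributes +155 in⁴
  hole: d = -4.404 in → contributes −0.3428 in⁴
Total I = 323.1 in⁴.

I_x ≈ 320 in⁴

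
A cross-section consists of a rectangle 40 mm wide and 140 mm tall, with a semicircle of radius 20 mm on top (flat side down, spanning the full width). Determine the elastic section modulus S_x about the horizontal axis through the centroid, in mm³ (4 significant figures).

Split into non-overlapping primitives; take the origin at the lower-left of the bounding box.
Rectangular body: 40 × 140, A = 5 600 mm², y = 70 mm, Ī = 9 146 667 mm⁴.
Semicircular cap: semicircle r = 20, A = 628.319 mm², y = 148.488 mm, Ī = 17561.1 mm⁴.
Centroid: ȳ = ΣA·y / ΣA = 77.918 mm.
Transfer each piece to the horizontal axis through the centroid using Ī + A·d² with d = y − 77.918:
  rectangular body: d = -7.91797 mm → contributes +9 497 754 mm⁴
  semicircular cap: d = 70.5703 mm → contributes +3 146 692 mm⁴
Total I = 12 644 446 mm⁴.
Extreme fibre distance c = 82.082 mm; S = I/c = 154 046 mm³.

S_x ≈ 1.540 × 10⁵ mm³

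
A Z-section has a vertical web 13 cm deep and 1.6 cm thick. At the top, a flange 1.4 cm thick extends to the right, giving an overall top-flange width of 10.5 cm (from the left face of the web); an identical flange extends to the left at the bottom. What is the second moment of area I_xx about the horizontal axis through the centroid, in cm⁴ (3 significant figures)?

Decompose the section into non-overlapping parts with the origin at the bottom-left of its bounding rectangle.
Web: 1.6 × 13, A = 20.8 cm², y = 6.5 cm, Ī = 292.93 cm⁴.
Top flange (beyond web): 8.9 × 1.4, A = 12.46 cm², y = 12.3 cm, Ī = 2.0351 cm⁴.
Bottom flange (beyond web): 8.9 × 1.4, A = 12.46 cm², y = 0.7 cm, Ī = 2.0351 cm⁴.
Centroid: ȳ = ΣA·y / ΣA = 6.5 cm.
Transfer each piece to the horizontal axis through the centroid using Ī + A·d² with d = y − 6.5:
  web: d = 0 cm → contributes +292.93 cm⁴
  top flange (beyond web): d = 5.8 cm → contributes +421.19 cm⁴
  bottom flange (beyond web): d = -5.8 cm → contributes +421.19 cm⁴
Total I = 1135.3 cm⁴.

I_xx ≈ 1140 cm⁴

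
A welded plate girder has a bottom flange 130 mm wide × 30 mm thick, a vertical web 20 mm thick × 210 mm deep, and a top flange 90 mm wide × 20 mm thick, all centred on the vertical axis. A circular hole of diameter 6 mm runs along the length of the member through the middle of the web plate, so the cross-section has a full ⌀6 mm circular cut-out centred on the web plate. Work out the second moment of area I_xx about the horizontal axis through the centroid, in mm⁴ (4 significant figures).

Break the section into simple shapes (no overlaps), measuring from the bottom-left corner of the bounding box.
Bottom plate: 130 × 30, A = 3 900 mm², y = 15 mm, Ī = 292 500 mm⁴.
Web plate: 20 × 210, A = 4 200 mm², y = 135 mm, Ī = 15 435 000 mm⁴.
Top plate: 90 × 20, A = 1 800 mm², y = 250 mm, Ī = 60 000 mm⁴.
Hole (subtracted): ⌀6, A = 28.2743 mm², y = 135 mm, Ī = 63.6173 mm⁴.
Centroid: ȳ = ΣA·y / ΣA = 108.561 mm.
Transfer each piece to the horizontal axis through the centroid using Ī + A·d² with d = y − 108.561:
  bottom plate: d = -93.5609 mm → contributes +34 431 670 mm⁴
  web plate: d = 26.4391 mm → contributes +18 370 920 mm⁴
  top plate: d = 141.439 mm → contributes +36 069 058 mm⁴
  hole: d = 26.4391 mm → contributes −19828.2 mm⁴
Total I = 88 851 819 mm⁴.

I_xx ≈ 8.885 × 10⁷ mm⁴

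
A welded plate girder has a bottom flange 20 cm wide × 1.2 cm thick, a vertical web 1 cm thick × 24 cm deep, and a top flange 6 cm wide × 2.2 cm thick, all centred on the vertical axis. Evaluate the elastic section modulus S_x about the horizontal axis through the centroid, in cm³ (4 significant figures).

S_x ≈ 426.7 cm³

Break the section into simple shapes (no overlaps), measuring from the bottom-left corner of the bounding box.
Bottom plate: 20 × 1.2, A = 24 cm², y = 0.6 cm, Ī = 2.88 cm⁴.
Web plate: 1 × 24, A = 24 cm², y = 13.2 cm, Ī = 1 152 cm⁴.
Top plate: 6 × 2.2, A = 13.2 cm², y = 26.3 cm, Ī = 5.324 cm⁴.
Centroid: ȳ = ΣA·y / ΣA = 11.0843 cm.
Transfer each piece to the horizontal axis through the centroid using Ī + A·d² with d = y − 11.0843:
  bottom plate: d = -10.4843 cm → contributes +2640.98 cm⁴
  web plate: d = 2.11569 cm → contributes +1259.43 cm⁴
  top plate: d = 15.2157 cm → contributes +3061.35 cm⁴
Total I = 6961.76 cm⁴.
Extreme fibre distance c = 16.3157 cm; S = I/c = 426.691 cm³.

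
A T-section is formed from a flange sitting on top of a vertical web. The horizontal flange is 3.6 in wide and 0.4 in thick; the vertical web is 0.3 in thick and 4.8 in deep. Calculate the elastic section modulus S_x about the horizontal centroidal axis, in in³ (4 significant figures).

S_x ≈ 2.068 in³

Treat the section as a set of non-overlapping primitives; coordinates are from the bounding-box lower-left.
Flange: 3.6 × 0.4, A = 1.44 in², y = 5 in, Ī = 0.0192 in⁴.
Web: 0.3 × 4.8, A = 1.44 in², y = 2.4 in, Ī = 2.7648 in⁴.
Centroid: ȳ = ΣA·y / ΣA = 3.7 in.
Transfer each piece to the horizontal centroidal axis using Ī + A·d² with d = y − 3.7:
  flange: d = 1.3 in → contributes +2.4528 in⁴
  web: d = -1.3 in → contributes +5.1984 in⁴
Total I = 7.6512 in⁴.
Extreme fibre distance c = 3.7 in; S = I/c = 2.06789 in³.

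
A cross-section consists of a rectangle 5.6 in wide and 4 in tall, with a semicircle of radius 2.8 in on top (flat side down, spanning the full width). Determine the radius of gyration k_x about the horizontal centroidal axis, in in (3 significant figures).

k_x ≈ 1.84 in

Treat the section as a set of non-overlapping primitives; coordinates are from the bounding-box lower-left.
Rectangular body: 5.6 × 4, A = 22.4 in², y = 2 in, Ī = 29.867 in⁴.
Semicircular cap: semicircle r = 2.8, A = 12.315 in², y = 5.1884 in, Ī = 6.7463 in⁴.
Centroid: ȳ = ΣA·y / ΣA = 3.1311 in.
Transfer each piece to the horizontal centroidal axis using Ī + A·d² with d = y − 3.1311:
  rectangular body: d = -1.1311 in → contributes +58.523 in⁴
  semicircular cap: d = 2.0573 in → contributes +58.869 in⁴
Total I = 117.39 in⁴.
Radius of gyration: k = √(I/A) = √(117.39 / 34.715) = 1.8389 in.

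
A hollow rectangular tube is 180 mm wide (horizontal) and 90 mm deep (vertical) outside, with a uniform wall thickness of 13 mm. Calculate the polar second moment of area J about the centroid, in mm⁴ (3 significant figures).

Treat the section as a set of non-overlapping primitives; coordinates are from the bounding-box lower-left.
Outer rectangle: 180 × 90, A = 16 200 mm², y = 45 mm, Ī = 10 935 000 mm⁴.
Inner void (subtracted): 154 × 64, A = 9 856 mm², y = 45 mm, Ī = 3 364 181 mm⁴.
By symmetry the centroid is at mid-height, ȳ = 45 mm.
All pieces are centred on the centroidal x-axis, so I = ΣĪ (holes subtracted) = 7 570 819 mm⁴.
Repeating about the centroidal y-axis gives I_y = 24 261 259 mm⁴.
Polar second moment: J = I_x + I_y = 31 832 077 mm⁴.

J ≈ 3.18 × 10⁷ mm⁴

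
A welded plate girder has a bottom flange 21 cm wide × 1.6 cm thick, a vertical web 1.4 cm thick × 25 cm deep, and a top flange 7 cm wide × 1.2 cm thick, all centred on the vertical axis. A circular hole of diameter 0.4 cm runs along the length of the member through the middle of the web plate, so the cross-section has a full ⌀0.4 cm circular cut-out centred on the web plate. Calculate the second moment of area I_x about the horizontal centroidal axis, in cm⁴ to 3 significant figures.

Break the section into simple shapes (no overlaps), measuring from the bottom-left corner of the bounding box.
Bottom plate: 21 × 1.6, A = 33.6 cm², y = 0.8 cm, Ī = 7.168 cm⁴.
Web plate: 1.4 × 25, A = 35 cm², y = 14.1 cm, Ī = 1822.9 cm⁴.
Top plate: 7 × 1.2, A = 8.4 cm², y = 27.2 cm, Ī = 1.008 cm⁴.
Hole (subtracted): ⌀0.4, A = 0.12566 cm², y = 14.1 cm, Ī = 0.0012566 cm⁴.
Centroid: ȳ = ΣA·y / ΣA = 9.7183 cm.
Transfer each piece to the horizontal centroidal axis using Ī + A·d² with d = y − 9.7183:
  bottom plate: d = -8.9183 cm → contributes +2679.6 cm⁴
  web plate: d = 4.3817 cm → contributes +2494.9 cm⁴
  top plate: d = 17.482 cm → contributes +2568.1 cm⁴
  hole: d = 4.3817 cm → contributes −2.4139 cm⁴
Total I = 7740.2 cm⁴.

I_x ≈ 7740 cm⁴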